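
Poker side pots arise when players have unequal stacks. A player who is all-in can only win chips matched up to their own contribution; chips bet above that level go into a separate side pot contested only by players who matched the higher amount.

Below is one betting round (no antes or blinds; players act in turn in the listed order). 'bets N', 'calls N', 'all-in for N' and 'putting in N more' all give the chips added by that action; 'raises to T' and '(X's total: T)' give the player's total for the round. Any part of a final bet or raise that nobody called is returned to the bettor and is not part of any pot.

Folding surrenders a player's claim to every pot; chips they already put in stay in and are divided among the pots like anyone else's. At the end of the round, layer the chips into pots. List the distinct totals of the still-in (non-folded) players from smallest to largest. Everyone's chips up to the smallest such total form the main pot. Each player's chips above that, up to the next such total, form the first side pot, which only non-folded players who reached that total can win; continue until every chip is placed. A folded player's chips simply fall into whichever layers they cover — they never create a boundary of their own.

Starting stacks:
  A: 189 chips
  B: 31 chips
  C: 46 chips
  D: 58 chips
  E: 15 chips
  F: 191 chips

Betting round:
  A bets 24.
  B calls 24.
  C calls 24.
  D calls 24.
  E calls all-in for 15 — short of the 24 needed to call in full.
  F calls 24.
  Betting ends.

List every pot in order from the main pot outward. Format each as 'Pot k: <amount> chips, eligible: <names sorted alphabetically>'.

Pot 1: 90 chips, eligible: A, B, C, D, E, F
Pot 2: 45 chips, eligible: A, B, C, D, F

Derivation:
Contributions: A=24, B=24, C=24, D=24, E=15, F=24
Pot levels (distinct totals of non-folded players): 15, 24
Layer 1-15: 15 each from A, B, C, D, E, F = 15*6 = 90 chips; eligible A, B, C, D, E, F
Layer 16-24: 9 each from A, B, C, D, F = 9*5 = 45 chips; eligible A, B, C, D, F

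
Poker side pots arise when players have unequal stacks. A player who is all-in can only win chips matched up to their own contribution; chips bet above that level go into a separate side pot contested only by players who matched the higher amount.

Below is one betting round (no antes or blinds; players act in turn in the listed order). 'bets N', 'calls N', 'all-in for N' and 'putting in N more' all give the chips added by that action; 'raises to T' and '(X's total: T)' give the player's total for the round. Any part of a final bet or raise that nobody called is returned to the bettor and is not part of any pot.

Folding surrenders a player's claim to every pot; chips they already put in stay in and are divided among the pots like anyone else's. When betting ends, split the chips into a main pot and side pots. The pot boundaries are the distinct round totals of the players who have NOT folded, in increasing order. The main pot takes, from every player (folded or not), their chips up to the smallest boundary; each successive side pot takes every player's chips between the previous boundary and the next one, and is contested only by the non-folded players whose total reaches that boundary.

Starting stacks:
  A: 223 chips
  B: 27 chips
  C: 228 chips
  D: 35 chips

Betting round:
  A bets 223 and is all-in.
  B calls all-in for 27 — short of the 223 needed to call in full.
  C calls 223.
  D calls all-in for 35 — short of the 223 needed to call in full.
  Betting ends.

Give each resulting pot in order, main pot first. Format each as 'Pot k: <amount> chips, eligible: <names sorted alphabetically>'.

Contributions: A=223, B=27, C=223, D=35
Pot levels (distinct totals of non-folded players): 27, 35, 223
Layer 1-27: 27 each from A, B, C, D = 27*4 = 108 chips; eligible A, B, C, D
Layer 28-35: 8 each from A, C, D = 8*3 = 24 chips; eligible A, C, D
Layer 36-223: 188 each from A, C = 188*2 = 376 chips; eligible A, C

Pot 1: 108 chips, eligible: A, B, C, D
Pot 2: 24 chips, eligible: A, C, D
Pot 3: 376 chips, eligible: A, C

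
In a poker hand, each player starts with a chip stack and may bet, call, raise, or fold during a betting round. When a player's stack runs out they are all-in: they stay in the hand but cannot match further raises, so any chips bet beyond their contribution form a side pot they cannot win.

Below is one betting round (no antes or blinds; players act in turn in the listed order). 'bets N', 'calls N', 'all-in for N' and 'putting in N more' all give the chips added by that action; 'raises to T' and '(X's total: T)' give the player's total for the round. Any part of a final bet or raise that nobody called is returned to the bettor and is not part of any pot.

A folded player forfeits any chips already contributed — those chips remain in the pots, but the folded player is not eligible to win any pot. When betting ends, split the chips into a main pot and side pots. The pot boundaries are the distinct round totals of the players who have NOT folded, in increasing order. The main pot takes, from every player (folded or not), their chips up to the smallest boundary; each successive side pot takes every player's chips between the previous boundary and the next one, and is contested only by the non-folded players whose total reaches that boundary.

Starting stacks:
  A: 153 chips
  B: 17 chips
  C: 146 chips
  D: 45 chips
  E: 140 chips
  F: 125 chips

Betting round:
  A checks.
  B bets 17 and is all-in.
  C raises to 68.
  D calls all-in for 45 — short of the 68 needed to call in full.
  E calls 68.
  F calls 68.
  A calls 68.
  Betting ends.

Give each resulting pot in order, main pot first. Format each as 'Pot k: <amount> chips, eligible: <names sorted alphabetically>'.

Contributions: A=68, B=17, C=68, D=45, E=68, F=68
Pot levels (distinct totals of non-folded players): 17, 45, 68
Layer 1-17: 17 each from A, B, C, D, E, F = 17*6 = 102 chips; eligible A, B, C, D, E, F
Layer 18-45: 28 each from A, C, D, E, F = 28*5 = 140 chips; eligible A, C, D, E, F
Layer 46-68: 23 each from A, C, E, F = 23*4 = 92 chips; eligible A, C, E, F

Pot 1: 102 chips, eligible: A, B, C, D, E, F
Pot 2: 140 chips, eligible: A, C, D, E, F
Pot 3: 92 chips, eligible: A, C, E, F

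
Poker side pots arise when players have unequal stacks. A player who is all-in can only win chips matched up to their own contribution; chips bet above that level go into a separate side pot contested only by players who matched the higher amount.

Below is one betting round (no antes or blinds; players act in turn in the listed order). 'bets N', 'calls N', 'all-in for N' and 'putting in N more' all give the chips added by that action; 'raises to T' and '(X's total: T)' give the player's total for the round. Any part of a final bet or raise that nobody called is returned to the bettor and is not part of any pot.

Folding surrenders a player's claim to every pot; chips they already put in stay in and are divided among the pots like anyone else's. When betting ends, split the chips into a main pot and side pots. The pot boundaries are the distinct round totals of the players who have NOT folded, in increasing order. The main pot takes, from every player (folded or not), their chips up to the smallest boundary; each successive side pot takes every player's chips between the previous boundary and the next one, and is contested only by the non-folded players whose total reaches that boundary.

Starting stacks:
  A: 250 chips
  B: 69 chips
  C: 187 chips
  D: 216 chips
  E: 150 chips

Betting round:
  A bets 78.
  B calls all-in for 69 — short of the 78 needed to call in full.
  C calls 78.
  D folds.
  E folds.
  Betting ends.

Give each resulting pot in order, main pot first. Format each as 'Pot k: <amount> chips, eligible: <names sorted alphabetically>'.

Contributions: A=78, B=69, C=78
Folded: D, E
Pot levels (distinct totals of non-folded players): 69, 78
Layer 1-69: 69 each from A, B, C = 69*3 = 207 chips; eligible A, B, C
Layer 70-78: 9 each from A, C = 9*2 = 18 chips; eligible A, C

Pot 1: 207 chips, eligible: A, B, C
Pot 2: 18 chips, eligible: A, C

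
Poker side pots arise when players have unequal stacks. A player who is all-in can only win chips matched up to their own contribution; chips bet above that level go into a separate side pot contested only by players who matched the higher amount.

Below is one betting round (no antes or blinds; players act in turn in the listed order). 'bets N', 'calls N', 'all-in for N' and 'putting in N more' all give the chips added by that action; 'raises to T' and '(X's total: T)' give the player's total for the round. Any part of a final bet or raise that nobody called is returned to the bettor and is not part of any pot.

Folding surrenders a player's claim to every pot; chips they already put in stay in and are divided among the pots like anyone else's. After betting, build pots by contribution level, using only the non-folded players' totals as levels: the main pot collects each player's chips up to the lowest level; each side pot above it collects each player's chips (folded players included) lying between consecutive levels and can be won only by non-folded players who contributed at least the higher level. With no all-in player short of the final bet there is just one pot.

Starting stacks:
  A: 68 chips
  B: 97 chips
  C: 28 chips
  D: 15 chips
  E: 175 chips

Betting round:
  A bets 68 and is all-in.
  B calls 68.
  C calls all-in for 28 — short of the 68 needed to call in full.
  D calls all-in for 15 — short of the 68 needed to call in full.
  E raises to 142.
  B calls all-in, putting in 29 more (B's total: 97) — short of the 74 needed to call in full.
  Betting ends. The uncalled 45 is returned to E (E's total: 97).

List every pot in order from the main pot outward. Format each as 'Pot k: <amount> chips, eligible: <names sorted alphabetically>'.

Contributions (after 45 returned to E): A=68, B=97, C=28, D=15, E=97
Pot levels (distinct totals of non-folded players): 15, 28, 68, 97
Layer 1-15: 15 each from A, B, C, D, E = 15*5 = 75 chips; eligible A, B, C, D, E
Layer 16-28: 13 each from A, B, C, E = 13*4 = 52 chips; eligible A, B, C, E
Layer 29-68: 40 each from A, B, E = 40*3 = 120 chips; eligible A, B, E
Layer 69-97: 29 each from B, E = 29*2 = 58 chips; eligible B, E

Pot 1: 75 chips, eligible: A, B, C, D, E
Pot 2: 52 chips, eligible: A, B, C, E
Pot 3: 120 chips, eligible: A, B, E
Pot 4: 58 chips, eligible: B, E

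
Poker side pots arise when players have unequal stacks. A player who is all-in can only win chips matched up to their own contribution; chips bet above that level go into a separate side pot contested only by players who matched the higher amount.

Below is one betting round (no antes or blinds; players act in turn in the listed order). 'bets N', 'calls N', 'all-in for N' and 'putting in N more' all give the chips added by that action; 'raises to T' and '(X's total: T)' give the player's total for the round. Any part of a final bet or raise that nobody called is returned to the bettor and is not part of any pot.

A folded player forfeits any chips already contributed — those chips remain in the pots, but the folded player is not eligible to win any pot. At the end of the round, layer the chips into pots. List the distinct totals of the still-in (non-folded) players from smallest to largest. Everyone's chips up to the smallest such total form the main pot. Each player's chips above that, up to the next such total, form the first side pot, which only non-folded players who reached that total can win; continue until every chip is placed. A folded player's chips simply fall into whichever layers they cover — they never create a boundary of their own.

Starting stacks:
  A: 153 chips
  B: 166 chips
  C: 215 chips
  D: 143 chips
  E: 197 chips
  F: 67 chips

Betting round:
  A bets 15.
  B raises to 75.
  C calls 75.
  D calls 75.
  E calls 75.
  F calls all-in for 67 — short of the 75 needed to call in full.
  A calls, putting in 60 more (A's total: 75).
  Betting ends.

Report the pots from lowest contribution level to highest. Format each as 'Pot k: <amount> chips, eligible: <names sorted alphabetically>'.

Pot 1: 402 chips, eligible: A, B, C, D, E, F
Pot 2: 40 chips, eligible: A, B, C, D, E

Derivation:
Contributions: A=75, B=75, C=75, D=75, E=75, F=67
Pot levels (distinct totals of non-folded players): 67, 75
Layer 1-67: 67 each from A, B, C, D, E, F = 67*6 = 402 chips; eligible A, B, C, D, E, F
Layer 68-75: 8 each from A, B, C, D, E = 8*5 = 40 chips; eligible A, B, C, D, E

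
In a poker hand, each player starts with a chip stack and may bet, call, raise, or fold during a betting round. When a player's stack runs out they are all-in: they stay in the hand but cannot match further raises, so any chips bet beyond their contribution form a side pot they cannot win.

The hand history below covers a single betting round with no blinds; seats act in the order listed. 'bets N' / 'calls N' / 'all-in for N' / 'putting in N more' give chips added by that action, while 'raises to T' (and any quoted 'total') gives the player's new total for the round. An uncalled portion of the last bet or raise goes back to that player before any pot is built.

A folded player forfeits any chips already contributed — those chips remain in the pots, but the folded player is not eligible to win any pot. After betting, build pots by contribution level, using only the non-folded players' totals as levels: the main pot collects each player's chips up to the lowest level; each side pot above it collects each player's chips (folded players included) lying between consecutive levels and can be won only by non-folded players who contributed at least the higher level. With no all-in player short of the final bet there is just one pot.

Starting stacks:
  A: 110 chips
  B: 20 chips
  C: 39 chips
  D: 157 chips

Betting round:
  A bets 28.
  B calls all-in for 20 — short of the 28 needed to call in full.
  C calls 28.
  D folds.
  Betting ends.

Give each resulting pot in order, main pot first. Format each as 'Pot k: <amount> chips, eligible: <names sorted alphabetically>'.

Contributions: A=28, B=20, C=28
Folded: D
Pot levels (distinct totals of non-folded players): 20, 28
Layer 1-20: 20 each from A, B, C = 20*3 = 60 chips; eligible A, B, C
Layer 21-28: 8 each from A, C = 8*2 = 16 chips; eligible A, C

Pot 1: 60 chips, eligible: A, B, C
Pot 2: 16 chips, eligible: A, C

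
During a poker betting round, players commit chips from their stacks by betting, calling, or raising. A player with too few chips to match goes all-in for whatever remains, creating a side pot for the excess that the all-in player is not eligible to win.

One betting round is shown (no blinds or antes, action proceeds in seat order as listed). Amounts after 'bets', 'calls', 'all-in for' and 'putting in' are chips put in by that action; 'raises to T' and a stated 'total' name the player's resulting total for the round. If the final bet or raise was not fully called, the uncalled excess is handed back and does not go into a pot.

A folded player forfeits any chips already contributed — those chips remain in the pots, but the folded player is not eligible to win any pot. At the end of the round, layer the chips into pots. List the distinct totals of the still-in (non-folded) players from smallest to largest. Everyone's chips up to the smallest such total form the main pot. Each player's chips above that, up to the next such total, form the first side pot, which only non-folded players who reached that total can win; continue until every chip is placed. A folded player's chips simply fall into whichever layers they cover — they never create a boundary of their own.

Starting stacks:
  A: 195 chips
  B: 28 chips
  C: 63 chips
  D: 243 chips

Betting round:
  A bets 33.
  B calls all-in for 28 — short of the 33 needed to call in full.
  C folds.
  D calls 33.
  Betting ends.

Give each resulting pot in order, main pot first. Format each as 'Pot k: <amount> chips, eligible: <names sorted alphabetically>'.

Pot 1: 84 chips, eligible: A, B, D
Pot 2: 10 chips, eligible: A, D

Derivation:
Contributions: A=33, B=28, D=33
Folded: C
Pot levels (distinct totals of non-folded players): 28, 33
Layer 1-28: 28 each from A, B, D = 28*3 = 84 chips; eligible A, B, D
Layer 29-33: 5 each from A, D = 5*2 = 10 chips; eligible A, D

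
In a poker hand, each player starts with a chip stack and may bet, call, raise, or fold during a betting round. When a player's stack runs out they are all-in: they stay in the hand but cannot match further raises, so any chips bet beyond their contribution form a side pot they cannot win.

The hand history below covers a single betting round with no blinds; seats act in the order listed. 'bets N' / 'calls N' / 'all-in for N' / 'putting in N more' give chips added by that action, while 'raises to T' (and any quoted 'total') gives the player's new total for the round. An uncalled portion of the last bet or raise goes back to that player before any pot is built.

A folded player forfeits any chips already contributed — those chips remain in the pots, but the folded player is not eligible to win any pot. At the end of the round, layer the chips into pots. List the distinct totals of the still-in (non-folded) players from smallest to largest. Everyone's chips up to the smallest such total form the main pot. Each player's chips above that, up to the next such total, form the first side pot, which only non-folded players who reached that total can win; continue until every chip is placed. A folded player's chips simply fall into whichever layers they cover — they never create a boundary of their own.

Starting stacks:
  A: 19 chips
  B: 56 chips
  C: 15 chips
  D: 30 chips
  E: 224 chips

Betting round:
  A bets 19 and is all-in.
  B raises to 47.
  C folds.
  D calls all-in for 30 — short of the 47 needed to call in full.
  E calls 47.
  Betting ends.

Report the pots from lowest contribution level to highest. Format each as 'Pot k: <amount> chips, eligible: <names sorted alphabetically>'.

Pot 1: 76 chips, eligible: A, B, D, E
Pot 2: 33 chips, eligible: B, D, E
Pot 3: 34 chips, eligible: B, E

Derivation:
Contributions: A=19, B=47, D=30, E=47
Folded: C
Pot levels (distinct totals of non-folded players): 19, 30, 47
Layer 1-19: 19 each from A, B, D, E = 19*4 = 76 chips; eligible A, B, D, E
Layer 20-30: 11 each from B, D, E = 11*3 = 33 chips; eligible B, D, E
Layer 31-47: 17 each from B, E = 17*2 = 34 chips; eligible B, E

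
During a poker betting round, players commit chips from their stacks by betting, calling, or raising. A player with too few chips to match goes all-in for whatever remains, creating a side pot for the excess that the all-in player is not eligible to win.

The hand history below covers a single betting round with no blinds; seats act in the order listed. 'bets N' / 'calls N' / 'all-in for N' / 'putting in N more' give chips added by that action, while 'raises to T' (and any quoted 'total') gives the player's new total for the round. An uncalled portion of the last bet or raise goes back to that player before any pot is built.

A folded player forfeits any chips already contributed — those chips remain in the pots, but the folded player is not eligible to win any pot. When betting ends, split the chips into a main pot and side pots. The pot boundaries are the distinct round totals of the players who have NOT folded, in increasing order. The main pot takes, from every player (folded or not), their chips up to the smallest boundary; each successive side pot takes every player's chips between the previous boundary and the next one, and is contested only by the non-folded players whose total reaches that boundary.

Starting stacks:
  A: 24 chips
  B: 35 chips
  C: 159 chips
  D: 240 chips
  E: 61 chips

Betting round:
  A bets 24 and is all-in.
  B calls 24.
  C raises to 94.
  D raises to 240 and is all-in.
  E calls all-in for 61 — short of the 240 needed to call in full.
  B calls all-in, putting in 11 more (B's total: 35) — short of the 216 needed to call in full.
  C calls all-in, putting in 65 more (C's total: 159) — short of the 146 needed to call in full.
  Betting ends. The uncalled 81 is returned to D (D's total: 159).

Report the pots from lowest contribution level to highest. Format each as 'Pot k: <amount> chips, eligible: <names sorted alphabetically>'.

Contributions (after 81 returned to D): A=24, B=35, C=159, D=159, E=61
Pot levels (distinct totals of non-folded players): 24, 35, 61, 159
Layer 1-24: 24 each from A, B, C, D, E = 24*5 = 120 chips; eligible A, B, C, D, E
Layer 25-35: 11 each from B, C, D, E = 11*4 = 44 chips; eligible B, C, D, E
Layer 36-61: 26 each from C, D, E = 26*3 = 78 chips; eligible C, D, E
Layer 62-159: 98 each from C, D = 98*2 = 196 chips; eligible C, D

Pot 1: 120 chips, eligible: A, B, C, D, E
Pot 2: 44 chips, eligible: B, C, D, E
Pot 3: 78 chips, eligible: C, D, E
Pot 4: 196 chips, eligible: C, D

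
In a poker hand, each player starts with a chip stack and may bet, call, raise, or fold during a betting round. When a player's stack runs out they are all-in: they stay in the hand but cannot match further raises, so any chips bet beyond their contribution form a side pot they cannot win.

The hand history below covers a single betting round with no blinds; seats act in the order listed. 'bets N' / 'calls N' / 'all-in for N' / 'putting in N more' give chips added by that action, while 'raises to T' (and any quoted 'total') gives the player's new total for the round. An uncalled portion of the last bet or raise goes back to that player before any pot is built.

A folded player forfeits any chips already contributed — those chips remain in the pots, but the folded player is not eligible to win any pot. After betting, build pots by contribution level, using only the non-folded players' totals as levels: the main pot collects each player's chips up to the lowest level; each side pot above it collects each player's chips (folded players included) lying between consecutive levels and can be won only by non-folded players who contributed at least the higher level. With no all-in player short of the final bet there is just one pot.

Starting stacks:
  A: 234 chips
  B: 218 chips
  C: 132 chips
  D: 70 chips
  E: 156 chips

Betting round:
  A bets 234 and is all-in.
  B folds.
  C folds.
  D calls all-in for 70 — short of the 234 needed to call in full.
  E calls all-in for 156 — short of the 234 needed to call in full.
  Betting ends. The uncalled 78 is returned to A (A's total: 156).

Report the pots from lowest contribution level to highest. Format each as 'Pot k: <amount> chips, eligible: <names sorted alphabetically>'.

Contributions (after 78 returned to A): A=156, D=70, E=156
Folded: B, C
Pot levels (distinct totals of non-folded players): 70, 156
Layer 1-70: 70 each from A, D, E = 70*3 = 210 chips; eligible A, D, E
Layer 71-156: 86 each from A, E = 86*2 = 172 chips; eligible A, E

Pot 1: 210 chips, eligible: A, D, E
Pot 2: 172 chips, eligible: A, E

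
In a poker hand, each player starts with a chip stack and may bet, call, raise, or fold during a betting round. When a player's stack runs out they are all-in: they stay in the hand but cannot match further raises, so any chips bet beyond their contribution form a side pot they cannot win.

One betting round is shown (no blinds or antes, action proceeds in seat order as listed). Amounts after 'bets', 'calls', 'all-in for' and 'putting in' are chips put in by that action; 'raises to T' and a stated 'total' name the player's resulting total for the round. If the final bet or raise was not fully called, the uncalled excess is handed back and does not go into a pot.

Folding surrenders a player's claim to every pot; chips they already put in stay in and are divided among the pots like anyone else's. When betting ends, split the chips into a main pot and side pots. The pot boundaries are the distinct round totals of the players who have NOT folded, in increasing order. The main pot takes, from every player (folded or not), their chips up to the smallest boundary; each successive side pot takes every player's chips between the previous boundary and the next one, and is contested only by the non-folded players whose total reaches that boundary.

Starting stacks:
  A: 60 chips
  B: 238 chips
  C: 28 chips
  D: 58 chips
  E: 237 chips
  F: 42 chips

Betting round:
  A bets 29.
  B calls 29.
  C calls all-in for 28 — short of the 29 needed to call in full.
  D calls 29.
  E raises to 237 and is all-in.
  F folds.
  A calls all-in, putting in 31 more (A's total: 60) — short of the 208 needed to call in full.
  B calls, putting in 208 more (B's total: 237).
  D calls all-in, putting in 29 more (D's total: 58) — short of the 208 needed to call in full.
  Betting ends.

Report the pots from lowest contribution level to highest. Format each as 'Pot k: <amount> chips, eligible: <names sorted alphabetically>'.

Contributions: A=60, B=237, C=28, D=58, E=237
Folded: F
Pot levels (distinct totals of non-folded players): 28, 58, 60, 237
Layer 1-28: 28 each from A, B, C, D, E = 28*5 = 140 chips; eligible A, B, C, D, E
Layer 29-58: 30 each from A, B, D, E = 30*4 = 120 chips; eligible A, B, D, E
Layer 59-60: 2 each from A, B, E = 2*3 = 6 chips; eligible A, B, E
Layer 61-237: 177 each from B, E = 177*2 = 354 chips; eligible B, E

Pot 1: 140 chips, eligible: A, B, C, D, E
Pot 2: 120 chips, eligible: A, B, D, E
Pot 3: 6 chips, eligible: A, B, E
Pot 4: 354 chips, eligible: B, E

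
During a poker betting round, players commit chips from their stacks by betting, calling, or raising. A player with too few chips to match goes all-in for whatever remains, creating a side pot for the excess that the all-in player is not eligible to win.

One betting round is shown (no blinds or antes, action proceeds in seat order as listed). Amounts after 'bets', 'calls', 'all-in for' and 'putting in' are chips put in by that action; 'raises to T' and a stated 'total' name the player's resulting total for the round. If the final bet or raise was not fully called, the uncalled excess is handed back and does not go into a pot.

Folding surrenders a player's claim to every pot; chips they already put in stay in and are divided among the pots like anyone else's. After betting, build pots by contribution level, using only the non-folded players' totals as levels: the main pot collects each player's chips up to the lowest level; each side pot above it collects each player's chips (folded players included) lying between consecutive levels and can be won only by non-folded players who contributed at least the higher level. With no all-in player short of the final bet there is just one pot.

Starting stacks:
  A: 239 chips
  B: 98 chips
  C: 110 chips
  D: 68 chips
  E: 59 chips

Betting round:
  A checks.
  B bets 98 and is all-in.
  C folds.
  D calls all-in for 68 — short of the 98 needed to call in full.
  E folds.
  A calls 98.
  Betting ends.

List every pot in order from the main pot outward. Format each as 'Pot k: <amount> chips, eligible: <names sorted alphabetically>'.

Pot 1: 204 chips, eligible: A, B, D
Pot 2: 60 chips, eligible: A, B

Derivation:
Contributions: A=98, B=98, D=68
Folded: C, E
Pot levels (distinct totals of non-folded players): 68, 98
Layer 1-68: 68 each from A, B, D = 68*3 = 204 chips; eligible A, B, D
Layer 69-98: 30 each from A, B = 30*2 = 60 chips; eligible A, B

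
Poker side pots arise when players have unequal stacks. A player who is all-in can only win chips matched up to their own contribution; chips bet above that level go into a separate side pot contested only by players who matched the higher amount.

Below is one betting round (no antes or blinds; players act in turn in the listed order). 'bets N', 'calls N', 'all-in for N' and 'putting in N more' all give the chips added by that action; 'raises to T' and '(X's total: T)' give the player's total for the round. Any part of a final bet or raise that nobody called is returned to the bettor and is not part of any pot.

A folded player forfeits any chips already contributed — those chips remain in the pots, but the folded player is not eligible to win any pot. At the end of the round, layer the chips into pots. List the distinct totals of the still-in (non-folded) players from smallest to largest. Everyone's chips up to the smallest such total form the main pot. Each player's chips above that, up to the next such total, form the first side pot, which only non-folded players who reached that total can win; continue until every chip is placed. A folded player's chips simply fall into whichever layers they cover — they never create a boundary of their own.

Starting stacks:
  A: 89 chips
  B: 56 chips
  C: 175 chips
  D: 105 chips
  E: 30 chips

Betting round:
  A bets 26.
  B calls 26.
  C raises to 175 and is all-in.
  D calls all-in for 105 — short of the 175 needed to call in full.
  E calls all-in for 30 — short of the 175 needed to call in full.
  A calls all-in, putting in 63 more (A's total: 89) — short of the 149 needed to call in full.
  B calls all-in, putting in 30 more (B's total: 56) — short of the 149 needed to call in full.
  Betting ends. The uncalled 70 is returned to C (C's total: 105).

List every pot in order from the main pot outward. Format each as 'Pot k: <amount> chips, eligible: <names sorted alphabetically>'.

Contributions (after 70 returned to C): A=89, B=56, C=105, D=105, E=30
Pot levels (distinct totals of non-folded players): 30, 56, 89, 105
Layer 1-30: 30 each from A, B, C, D, E = 30*5 = 150 chips; eligible A, B, C, D, E
Layer 31-56: 26 each from A, B, C, D = 26*4 = 104 chips; eligible A, B, C, D
Layer 57-89: 33 each from A, C, D = 33*3 = 99 chips; eligible A, C, D
Layer 90-105: 16 each from C, D = 16*2 = 32 chips; eligible C, D

Pot 1: 150 chips, eligible: A, B, C, D, E
Pot 2: 104 chips, eligible: A, B, C, D
Pot 3: 99 chips, eligible: A, C, D
Pot 4: 32 chips, eligible: C, D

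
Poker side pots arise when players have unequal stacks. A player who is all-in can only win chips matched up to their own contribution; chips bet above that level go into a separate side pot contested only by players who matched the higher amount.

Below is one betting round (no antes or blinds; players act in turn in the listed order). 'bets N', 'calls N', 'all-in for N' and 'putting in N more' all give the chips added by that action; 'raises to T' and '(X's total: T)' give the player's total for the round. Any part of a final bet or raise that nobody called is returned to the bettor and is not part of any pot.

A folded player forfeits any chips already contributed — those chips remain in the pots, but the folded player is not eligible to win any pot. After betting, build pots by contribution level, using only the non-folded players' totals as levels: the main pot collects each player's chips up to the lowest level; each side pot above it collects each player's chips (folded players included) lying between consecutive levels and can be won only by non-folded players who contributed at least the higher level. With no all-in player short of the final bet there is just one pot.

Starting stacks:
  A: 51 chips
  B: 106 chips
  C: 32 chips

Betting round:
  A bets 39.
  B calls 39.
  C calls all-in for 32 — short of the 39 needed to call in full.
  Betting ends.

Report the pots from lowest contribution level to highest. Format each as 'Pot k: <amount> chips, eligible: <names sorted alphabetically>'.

Contributions: A=39, B=39, C=32
Pot levels (distinct totals of non-folded players): 32, 39
Layer 1-32: 32 each from A, B, C = 32*3 = 96 chips; eligible A, B, C
Layer 33-39: 7 each from A, B = 7*2 = 14 chips; eligible A, B

Pot 1: 96 chips, eligible: A, B, C
Pot 2: 14 chips, eligible: A, B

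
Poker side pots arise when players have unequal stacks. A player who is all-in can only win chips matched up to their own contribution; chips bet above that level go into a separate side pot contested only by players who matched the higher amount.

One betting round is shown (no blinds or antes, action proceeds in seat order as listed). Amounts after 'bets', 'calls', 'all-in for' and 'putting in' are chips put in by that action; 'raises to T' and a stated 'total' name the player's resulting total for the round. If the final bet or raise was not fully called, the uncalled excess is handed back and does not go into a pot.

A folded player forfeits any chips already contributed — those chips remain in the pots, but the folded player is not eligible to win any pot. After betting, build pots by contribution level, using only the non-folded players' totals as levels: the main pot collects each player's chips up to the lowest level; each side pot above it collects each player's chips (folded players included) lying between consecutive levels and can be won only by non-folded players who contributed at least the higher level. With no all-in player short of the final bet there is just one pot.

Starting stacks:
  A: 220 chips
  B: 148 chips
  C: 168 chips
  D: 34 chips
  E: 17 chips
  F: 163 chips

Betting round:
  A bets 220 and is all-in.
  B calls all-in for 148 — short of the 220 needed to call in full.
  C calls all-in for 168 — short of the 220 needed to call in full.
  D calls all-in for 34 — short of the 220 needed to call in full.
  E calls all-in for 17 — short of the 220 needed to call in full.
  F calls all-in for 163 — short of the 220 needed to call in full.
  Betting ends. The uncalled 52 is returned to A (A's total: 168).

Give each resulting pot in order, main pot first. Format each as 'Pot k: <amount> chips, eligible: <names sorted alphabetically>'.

Pot 1: 102 chips, eligible: A, B, C, D, E, F
Pot 2: 85 chips, eligible: A, B, C, D, F
Pot 3: 456 chips, eligible: A, B, C, F
Pot 4: 45 chips, eligible: A, C, F
Pot 5: 10 chips, eligible: A, C

Derivation:
Contributions (after 52 returned to A): A=168, B=148, C=168, D=34, E=17, F=163
Pot levels (distinct totals of non-folded players): 17, 34, 148, 163, 168
Layer 1-17: 17 each from A, B, C, D, E, F = 17*6 = 102 chips; eligible A, B, C, D, E, F
Layer 18-34: 17 each from A, B, C, D, F = 17*5 = 85 chips; eligible A, B, C, D, F
Layer 35-148: 114 each from A, B, C, F = 114*4 = 456 chips; eligible A, B, C, F
Layer 149-163: 15 each from A, C, F = 15*3 = 45 chips; eligible A, C, F
Layer 164-168: 5 each from A, C = 5*2 = 10 chips; eligible A, C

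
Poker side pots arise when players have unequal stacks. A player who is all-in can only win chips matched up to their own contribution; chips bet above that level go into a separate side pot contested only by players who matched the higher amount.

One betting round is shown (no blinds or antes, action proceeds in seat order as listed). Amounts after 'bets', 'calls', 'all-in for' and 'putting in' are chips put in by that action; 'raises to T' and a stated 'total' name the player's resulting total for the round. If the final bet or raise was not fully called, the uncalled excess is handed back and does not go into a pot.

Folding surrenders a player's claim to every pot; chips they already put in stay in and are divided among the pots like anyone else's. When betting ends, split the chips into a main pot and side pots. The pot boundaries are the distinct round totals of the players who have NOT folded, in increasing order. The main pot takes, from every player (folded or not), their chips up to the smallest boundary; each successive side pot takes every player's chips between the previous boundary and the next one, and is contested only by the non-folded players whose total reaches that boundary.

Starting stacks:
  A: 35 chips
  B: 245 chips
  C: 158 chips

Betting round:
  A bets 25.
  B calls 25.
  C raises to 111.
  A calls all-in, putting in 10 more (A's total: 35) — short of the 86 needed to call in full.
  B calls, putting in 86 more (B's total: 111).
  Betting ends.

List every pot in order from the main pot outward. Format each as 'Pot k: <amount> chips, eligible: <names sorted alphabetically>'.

Contributions: A=35, B=111, C=111
Pot levels (distinct totals of non-folded players): 35, 111
Layer 1-35: 35 each from A, B, C = 35*3 = 105 chips; eligible A, B, C
Layer 36-111: 76 each from B, C = 76*2 = 152 chips; eligible B, C

Pot 1: 105 chips, eligible: A, B, C
Pot 2: 152 chips, eligible: B, C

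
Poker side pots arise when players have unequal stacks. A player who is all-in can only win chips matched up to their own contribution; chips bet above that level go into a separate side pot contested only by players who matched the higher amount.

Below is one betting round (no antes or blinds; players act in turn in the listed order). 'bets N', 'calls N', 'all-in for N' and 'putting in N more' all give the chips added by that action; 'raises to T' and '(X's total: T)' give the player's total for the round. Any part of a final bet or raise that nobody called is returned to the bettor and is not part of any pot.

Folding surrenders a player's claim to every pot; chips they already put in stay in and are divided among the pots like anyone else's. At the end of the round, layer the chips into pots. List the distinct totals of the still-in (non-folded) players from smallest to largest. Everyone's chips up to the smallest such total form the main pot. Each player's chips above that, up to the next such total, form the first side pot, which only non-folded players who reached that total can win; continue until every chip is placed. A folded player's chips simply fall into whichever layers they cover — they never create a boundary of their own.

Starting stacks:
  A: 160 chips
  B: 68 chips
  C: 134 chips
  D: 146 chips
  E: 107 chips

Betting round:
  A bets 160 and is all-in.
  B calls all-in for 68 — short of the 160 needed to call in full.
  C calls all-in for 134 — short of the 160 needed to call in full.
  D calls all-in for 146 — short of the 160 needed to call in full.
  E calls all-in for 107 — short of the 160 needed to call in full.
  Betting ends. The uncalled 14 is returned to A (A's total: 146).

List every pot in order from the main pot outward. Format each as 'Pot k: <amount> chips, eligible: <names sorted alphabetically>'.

Contributions (after 14 returned to A): A=146, B=68, C=134, D=146, E=107
Pot levels (distinct totals of non-folded players): 68, 107, 134, 146
Layer 1-68: 68 each from A, B, C, D, E = 68*5 = 340 chips; eligible A, B, C, D, E
Layer 69-107: 39 each from A, C, D, E = 39*4 = 156 chips; eligible A, C, D, E
Layer 108-134: 27 each from A, C, D = 27*3 = 81 chips; eligible A, C, D
Layer 135-146: 12 each from A, D = 12*2 = 24 chips; eligible A, D

Pot 1: 340 chips, eligible: A, B, C, D, E
Pot 2: 156 chips, eligible: A, C, D, E
Pot 3: 81 chips, eligible: A, C, D
Pot 4: 24 chips, eligible: A, D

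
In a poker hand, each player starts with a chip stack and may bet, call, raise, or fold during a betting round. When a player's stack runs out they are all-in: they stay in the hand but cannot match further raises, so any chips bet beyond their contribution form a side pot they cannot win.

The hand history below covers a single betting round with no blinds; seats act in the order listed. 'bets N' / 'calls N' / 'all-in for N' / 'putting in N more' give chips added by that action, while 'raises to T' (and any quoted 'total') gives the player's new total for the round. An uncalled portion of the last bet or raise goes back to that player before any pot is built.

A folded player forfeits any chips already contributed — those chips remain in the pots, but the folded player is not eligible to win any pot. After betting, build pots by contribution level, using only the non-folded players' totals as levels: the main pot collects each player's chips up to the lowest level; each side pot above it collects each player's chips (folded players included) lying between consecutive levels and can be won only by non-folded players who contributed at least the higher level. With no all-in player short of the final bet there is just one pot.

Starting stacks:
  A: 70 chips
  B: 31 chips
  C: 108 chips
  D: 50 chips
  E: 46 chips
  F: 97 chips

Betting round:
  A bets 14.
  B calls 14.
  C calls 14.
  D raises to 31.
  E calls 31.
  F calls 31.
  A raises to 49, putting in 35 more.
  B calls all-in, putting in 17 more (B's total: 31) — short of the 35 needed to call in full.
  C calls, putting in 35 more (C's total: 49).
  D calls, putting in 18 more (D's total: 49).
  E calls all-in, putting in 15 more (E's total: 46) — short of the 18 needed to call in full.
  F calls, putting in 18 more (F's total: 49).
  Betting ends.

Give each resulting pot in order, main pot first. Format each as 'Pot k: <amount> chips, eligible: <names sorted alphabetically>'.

Contributions: A=49, B=31, C=49, D=49, E=46, F=49
Pot levels (distinct totals of non-folded players): 31, 46, 49
Layer 1-31: 31 each from A, B, C, D, E, F = 31*6 = 186 chips; eligible A, B, C, D, E, F
Layer 32-46: 15 each from A, C, D, E, F = 15*5 = 75 chips; eligible A, C, D, E, F
Layer 47-49: 3 each from A, C, D, F = 3*4 = 12 chips; eligible A, C, D, F

Pot 1: 186 chips, eligible: A, B, C, D, E, F
Pot 2: 75 chips, eligible: A, C, D, E, F
Pot 3: 12 chips, eligible: A, C, D, F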